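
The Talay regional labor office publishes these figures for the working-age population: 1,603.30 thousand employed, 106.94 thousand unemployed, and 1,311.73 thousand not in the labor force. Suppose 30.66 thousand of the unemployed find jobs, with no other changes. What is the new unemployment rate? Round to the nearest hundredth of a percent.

Initially, labor force = 1,603.30 + 106.94 = 1,710.24 thousand, so u = 106.94/1,710.24 = 6.25%.
After the change, unemployed falls and employed rises by 30.66; labor force unchanged → E = 1,633.96, U = 76.28, labor force = 1,710.24 thousand.
New unemployment rate = 76.28 / 1,710.24 = 4.46%.

New unemployment rate ≈ 4.46%.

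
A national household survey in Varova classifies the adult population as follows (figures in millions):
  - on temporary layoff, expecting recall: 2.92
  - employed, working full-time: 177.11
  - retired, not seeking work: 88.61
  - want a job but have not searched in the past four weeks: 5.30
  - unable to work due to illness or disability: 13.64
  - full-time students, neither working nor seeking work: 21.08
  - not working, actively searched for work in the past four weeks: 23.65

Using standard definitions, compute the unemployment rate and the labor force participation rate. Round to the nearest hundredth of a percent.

Unemployment rate ≈ 13.04%; labor force participation rate ≈ 61.29%.

Employed = 177.11 million.
Unemployed = 2.92 + 23.65 = 26.57 million (jobless and actively searching, or on temporary layoff).
Labor force = 177.11 + 26.57 = 203.68 million.
Not in labor force = 88.61 + 5.30 + 13.64 + 21.08 = 128.63 million (those not working and not actively searching are outside the labor force — including those who want a job but have given up searching).
Civilian working-age population = 203.68 + 128.63 = 332.31 million.
Unemployment rate = 26.57 / 203.68 = 13.04%.
Labor force participation rate = 203.68 / 332.31 = 61.29%.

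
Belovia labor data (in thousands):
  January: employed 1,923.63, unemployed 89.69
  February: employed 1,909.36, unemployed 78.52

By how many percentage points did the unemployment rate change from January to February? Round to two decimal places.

The unemployment rate changed by −0.50 percentage points.

January: labor force = 1,923.63 + 89.69 = 2,013.32; u = 89.69/2,013.32 = 4.45%.
February: labor force = 1,909.36 + 78.52 = 1,987.88; u = 78.52/1,987.88 = 3.95%.
Change = 3.95% − 4.45% = −0.50 pp.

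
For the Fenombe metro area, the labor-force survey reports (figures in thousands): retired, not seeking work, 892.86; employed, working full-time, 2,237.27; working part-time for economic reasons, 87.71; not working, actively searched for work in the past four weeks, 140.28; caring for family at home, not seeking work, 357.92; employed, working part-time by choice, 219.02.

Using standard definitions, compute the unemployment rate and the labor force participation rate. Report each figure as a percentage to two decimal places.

Unemployment rate ≈ 5.23%; labor force participation rate ≈ 68.21%.

Employed = 2,237.27 + 87.71 + 219.02 = 2,544.00 thousand (anyone who worked, including part-time for economic reasons, counts as employed).
Unemployed = 140.28 thousand.
Labor force = 2,544.00 + 140.28 = 2,684.28 thousand.
Not in labor force = 892.86 + 357.92 = 1,250.78 thousand (those not working and not actively searching are outside the labor force).
Civilian working-age population = 2,684.28 + 1,250.78 = 3,935.06 thousand.
Unemployment rate = 140.28 / 2,684.28 = 5.23%.
Labor force participation rate = 2,684.28 / 3,935.06 = 68.21%.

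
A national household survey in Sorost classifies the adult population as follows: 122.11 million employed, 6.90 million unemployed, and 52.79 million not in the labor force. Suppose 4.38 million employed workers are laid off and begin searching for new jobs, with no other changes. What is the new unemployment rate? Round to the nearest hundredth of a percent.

New unemployment rate ≈ 8.74%.

Initially, labor force = 122.11 + 6.90 = 129.01 million, so u = 6.90/129.01 = 5.35%.
After the change, employed falls and unemployed rises by 4.38; labor force unchanged → E = 117.73, U = 11.28, labor force = 129.01 million.
New unemployment rate = 11.28 / 129.01 = 8.74%.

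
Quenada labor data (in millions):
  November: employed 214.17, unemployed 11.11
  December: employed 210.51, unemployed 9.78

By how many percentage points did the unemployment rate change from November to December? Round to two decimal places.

November: labor force = 214.17 + 11.11 = 225.28; u = 11.11/225.28 = 4.93%.
December: labor force = 210.51 + 9.78 = 220.29; u = 9.78/220.29 = 4.44%.
Change = 4.44% − 4.93% = −0.49 pp.

The unemployment rate changed by −0.49 percentage points.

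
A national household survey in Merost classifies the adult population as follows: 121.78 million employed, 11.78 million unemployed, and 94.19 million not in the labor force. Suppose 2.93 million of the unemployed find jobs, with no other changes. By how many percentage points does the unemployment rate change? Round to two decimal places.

The unemployment rate changes by −2.19 percentage points.

Initially, labor force = 121.78 + 11.78 = 133.56 million, so u = 11.78/133.56 = 8.82%.
After the change, unemployed falls and employed rises by 2.93; labor force unchanged → E = 124.71, U = 8.85, labor force = 133.56 million.
New unemployment rate = 8.85 / 133.56 = 6.63%.
Change = 6.63% − 8.82% = −2.19 percentage points.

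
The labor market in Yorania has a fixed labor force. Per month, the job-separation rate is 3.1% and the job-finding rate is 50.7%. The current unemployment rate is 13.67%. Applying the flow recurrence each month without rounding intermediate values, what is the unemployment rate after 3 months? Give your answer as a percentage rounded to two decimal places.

With a fixed labor force, u_{t+1} = u_t + s·(1−u_t) − f·u_t = u_t·(1−s−f) + s.
Here 1−s−f = 0.462 and s = 0.031.
u_1 = 0.136700 × 0.462 + 0.031 = 0.094155.
u_2 = 0.094155 × 0.462 + 0.031 = 0.074500.
u_3 = 0.074500 × 0.462 + 0.031 = 0.065419.

Unemployment rate after three months ≈ 6.54%.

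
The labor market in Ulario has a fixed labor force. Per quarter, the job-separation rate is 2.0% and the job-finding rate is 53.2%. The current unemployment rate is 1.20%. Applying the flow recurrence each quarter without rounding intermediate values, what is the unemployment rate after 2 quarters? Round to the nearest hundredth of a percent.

With a fixed labor force, u_{t+1} = u_t + s·(1−u_t) − f·u_t = u_t·(1−s−f) + s.
Here 1−s−f = 0.448 and s = 0.020.
u_1 = 0.012000 × 0.448 + 0.020 = 0.025376.
u_2 = 0.025376 × 0.448 + 0.020 = 0.031368.

Unemployment rate after two quarters ≈ 3.14%.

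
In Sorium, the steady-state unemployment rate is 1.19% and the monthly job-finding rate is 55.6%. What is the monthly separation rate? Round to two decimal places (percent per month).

Separation rate ≈ 0.67% per month.

From u* = s/(s+f): s = u·f/(1−u).
s = 0.0119 × 55.6 / (1 − 0.0119) = 0.6616 / 0.9881 ≈ 0.67% per month.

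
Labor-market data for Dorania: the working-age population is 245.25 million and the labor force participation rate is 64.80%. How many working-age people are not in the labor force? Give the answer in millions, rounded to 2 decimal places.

About 86.33 million are not in the labor force.

Share not in the labor force = 1 − 0.6480 = 0.3520.
Not in labor force = 0.3520 × 245.25 ≈ 86.33 million.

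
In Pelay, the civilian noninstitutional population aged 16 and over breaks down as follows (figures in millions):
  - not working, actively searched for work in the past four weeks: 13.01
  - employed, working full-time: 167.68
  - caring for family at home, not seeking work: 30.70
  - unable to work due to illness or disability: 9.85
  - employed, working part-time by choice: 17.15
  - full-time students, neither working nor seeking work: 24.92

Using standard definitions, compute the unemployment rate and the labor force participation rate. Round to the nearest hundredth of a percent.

Unemployment rate ≈ 6.58%; labor force participation rate ≈ 75.14%.

Employed = 167.68 + 17.15 = 184.83 million.
Unemployed = 13.01 million.
Labor force = 184.83 + 13.01 = 197.84 million.
Not in labor force = 30.70 + 9.85 + 24.92 = 65.47 million (those not working and not actively searching are outside the labor force).
Civilian working-age population = 197.84 + 65.47 = 263.31 million.
Unemployment rate = 13.01 / 197.84 = 6.58%.
Labor force participation rate = 197.84 / 263.31 = 75.14%.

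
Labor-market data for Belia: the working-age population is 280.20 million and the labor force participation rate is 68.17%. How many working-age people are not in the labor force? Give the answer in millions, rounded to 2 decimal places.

About 89.19 million are not in the labor force.

Share not in the labor force = 1 − 0.6817 = 0.3183.
Not in labor force = 0.3183 × 280.20 ≈ 89.19 million.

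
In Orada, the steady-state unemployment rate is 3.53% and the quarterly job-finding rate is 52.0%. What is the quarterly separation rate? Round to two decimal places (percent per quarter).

Separation rate ≈ 1.90% per quarter.

From u* = s/(s+f): s = u·f/(1−u).
s = 0.0353 × 52.0 / (1 − 0.0353) = 1.8356 / 0.9647 ≈ 1.90% per quarter.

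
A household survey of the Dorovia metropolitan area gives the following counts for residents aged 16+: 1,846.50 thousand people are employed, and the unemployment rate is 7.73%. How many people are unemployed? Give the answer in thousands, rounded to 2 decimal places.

Let U be the number unemployed. The labor force is E + U, and U/(E+U) = 0.0773.
So U = 0.0773 × 1,846.50 / (1 − 0.0773) = 142.7345 / 0.9227 ≈ 154.69 thousand.

About 154.69 thousand are unemployed.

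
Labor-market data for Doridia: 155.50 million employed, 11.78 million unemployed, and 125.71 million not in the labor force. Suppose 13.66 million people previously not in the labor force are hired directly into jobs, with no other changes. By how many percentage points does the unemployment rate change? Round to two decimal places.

Initially, labor force = 155.50 + 11.78 = 167.28 million, so u = 11.78/167.28 = 7.04%.
After the change, employed and labor force both rise by 13.66; unemployed unchanged → E = 169.16, U = 11.78, labor force = 180.94 million.
New unemployment rate = 11.78 / 180.94 = 6.51%.
Change = 6.51% − 7.04% = −0.53 percentage points.

The unemployment rate changes by −0.53 percentage points.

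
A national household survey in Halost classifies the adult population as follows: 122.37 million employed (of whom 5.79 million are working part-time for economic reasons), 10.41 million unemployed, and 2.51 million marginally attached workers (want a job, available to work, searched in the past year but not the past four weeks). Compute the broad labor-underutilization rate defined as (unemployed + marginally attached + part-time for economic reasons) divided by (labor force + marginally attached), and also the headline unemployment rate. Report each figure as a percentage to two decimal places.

Labor force = 122.37 + 10.41 = 132.78 million.
Numerator = 10.41 + 2.51 + 5.79 = 18.71 million.
Denominator = 132.78 + 2.51 = 135.29 million.
Broad rate = 18.71 / 135.29 = 13.83%.
Headline unemployment rate = 10.41 / 132.78 = 7.84%.

Broad underutilization rate ≈ 13.83%; headline unemployment rate ≈ 7.84%.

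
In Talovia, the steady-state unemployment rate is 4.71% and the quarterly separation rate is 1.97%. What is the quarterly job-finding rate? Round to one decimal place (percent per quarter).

From u* = s/(s+f): f = s·(1−u)/u.
f = 1.97 × (1 − 0.0471) / 0.0471 = 1.8772 / 0.0471 ≈ 39.9% per quarter.

Job-finding rate ≈ 39.9% per quarter.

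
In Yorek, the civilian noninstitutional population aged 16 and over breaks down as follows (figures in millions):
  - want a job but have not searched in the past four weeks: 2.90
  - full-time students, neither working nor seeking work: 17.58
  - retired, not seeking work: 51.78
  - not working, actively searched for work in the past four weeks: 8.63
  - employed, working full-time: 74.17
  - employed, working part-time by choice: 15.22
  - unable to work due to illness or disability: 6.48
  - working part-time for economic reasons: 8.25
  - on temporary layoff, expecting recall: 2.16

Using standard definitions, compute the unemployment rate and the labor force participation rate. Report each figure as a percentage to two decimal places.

Employed = 74.17 + 15.22 + 8.25 = 97.64 million (anyone who worked, including part-time for economic reasons, counts as employed).
Unemployed = 8.63 + 2.16 = 10.79 million (jobless and actively searching, or on temporary layoff).
Labor force = 97.64 + 10.79 = 108.43 million.
Not in labor force = 2.90 + 17.58 + 51.78 + 6.48 = 78.74 million (those not working and not actively searching are outside the labor force — including those who want a job but have given up searching).
Civilian working-age population = 108.43 + 78.74 = 187.17 million.
Unemployment rate = 10.79 / 108.43 = 9.95%.
Labor force participation rate = 108.43 / 187.17 = 57.93%.

Unemployment rate ≈ 9.95%; labor force participation rate ≈ 57.93%.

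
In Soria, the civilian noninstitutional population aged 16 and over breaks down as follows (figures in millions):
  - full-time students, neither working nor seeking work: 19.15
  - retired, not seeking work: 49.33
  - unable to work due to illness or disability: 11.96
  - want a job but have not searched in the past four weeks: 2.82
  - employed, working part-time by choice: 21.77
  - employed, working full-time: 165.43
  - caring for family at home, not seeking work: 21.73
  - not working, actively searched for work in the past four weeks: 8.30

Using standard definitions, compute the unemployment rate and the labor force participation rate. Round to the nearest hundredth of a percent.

Unemployment rate ≈ 4.25%; labor force participation rate ≈ 65.06%.

Employed = 21.77 + 165.43 = 187.20 million.
Unemployed = 8.30 million.
Labor force = 187.20 + 8.30 = 195.50 million.
Not in labor force = 19.15 + 49.33 + 11.96 + 2.82 + 21.73 = 104.99 million (those not working and not actively searching are outside the labor force — including those who want a job but have given up searching).
Civilian working-age population = 195.50 + 104.99 = 300.49 million.
Unemployment rate = 8.30 / 195.50 = 4.25%.
Labor force participation rate = 195.50 / 300.49 = 65.06%.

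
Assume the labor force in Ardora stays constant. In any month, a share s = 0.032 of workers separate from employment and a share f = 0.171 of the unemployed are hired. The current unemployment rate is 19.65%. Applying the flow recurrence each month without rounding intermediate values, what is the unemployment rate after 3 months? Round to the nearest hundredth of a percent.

Unemployment rate after three months ≈ 17.73%.

With a fixed labor force, u_{t+1} = u_t + s·(1−u_t) − f·u_t = u_t·(1−s−f) + s.
Here 1−s−f = 0.797 and s = 0.032.
u_1 = 0.196500 × 0.797 + 0.032 = 0.188611.
u_2 = 0.188611 × 0.797 + 0.032 = 0.182323.
u_3 = 0.182323 × 0.797 + 0.032 = 0.177311.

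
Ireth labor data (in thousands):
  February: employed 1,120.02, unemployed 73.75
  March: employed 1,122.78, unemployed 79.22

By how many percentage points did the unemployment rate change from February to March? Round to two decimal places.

The unemployment rate changed by +0.41 percentage points.

February: labor force = 1,120.02 + 73.75 = 1,193.77; u = 73.75/1,193.77 = 6.18%.
March: labor force = 1,122.78 + 79.22 = 1,202.00; u = 79.22/1,202.00 = 6.59%.
Change = 6.59% − 6.18% = +0.41 pp.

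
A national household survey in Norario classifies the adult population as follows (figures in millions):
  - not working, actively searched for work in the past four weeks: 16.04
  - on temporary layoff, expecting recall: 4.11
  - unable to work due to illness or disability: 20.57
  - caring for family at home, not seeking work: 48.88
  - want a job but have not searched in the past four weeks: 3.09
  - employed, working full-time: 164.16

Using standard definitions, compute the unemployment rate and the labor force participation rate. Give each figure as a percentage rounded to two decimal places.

Unemployment rate ≈ 10.93%; labor force participation rate ≈ 71.76%.

Employed = 164.16 million.
Unemployed = 16.04 + 4.11 = 20.15 million (jobless and actively searching, or on temporary layoff).
Labor force = 164.16 + 20.15 = 184.31 million.
Not in labor force = 20.57 + 48.88 + 3.09 = 72.54 million (those not working and not actively searching are outside the labor force — including those who want a job but have given up searching).
Civilian working-age population = 184.31 + 72.54 = 256.85 million.
Unemployment rate = 20.15 / 184.31 = 10.93%.
Labor force participation rate = 184.31 / 256.85 = 71.76%.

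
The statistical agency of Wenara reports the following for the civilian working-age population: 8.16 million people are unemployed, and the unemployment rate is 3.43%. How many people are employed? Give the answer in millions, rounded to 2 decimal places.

About 229.74 million are employed.

Labor force = U / u = 8.16 / 0.0343 ≈ 237.90 million.
Employed = labor force − unemployed = 237.90 − 8.16 = 229.74 million.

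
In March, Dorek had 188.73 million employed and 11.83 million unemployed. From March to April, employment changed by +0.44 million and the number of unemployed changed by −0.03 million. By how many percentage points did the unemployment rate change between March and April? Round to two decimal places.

March: labor force = 188.73 + 11.83 = 200.56; u = 11.83/200.56 = 5.90%.
April: labor force = 189.17 + 11.80 = 200.97; u = 11.80/200.97 = 5.87%.
Change = 5.87% − 5.90% = −0.03 pp.

The unemployment rate changed by −0.03 percentage points.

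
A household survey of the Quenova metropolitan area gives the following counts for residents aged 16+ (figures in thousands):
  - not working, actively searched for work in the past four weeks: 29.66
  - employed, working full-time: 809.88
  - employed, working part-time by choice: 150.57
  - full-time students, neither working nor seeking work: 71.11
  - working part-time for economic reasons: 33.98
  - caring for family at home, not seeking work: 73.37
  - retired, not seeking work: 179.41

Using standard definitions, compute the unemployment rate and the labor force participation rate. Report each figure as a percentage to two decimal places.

Employed = 809.88 + 150.57 + 33.98 = 994.43 thousand (anyone who worked, including part-time for economic reasons, counts as employed).
Unemployed = 29.66 thousand.
Labor force = 994.43 + 29.66 = 1,024.09 thousand.
Not in labor force = 71.11 + 73.37 + 179.41 = 323.89 thousand (those not working and not actively searching are outside the labor force).
Civilian working-age population = 1,024.09 + 323.89 = 1,347.98 thousand.
Unemployment rate = 29.66 / 1,024.09 = 2.90%.
Labor force participation rate = 1,024.09 / 1,347.98 = 75.97%.

Unemployment rate ≈ 2.90%; labor force participation rate ≈ 75.97%.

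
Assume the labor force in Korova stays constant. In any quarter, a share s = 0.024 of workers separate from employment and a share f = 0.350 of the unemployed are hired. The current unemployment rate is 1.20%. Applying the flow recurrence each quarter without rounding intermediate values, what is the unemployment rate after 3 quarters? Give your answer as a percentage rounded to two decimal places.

With a fixed labor force, u_{t+1} = u_t + s·(1−u_t) − f·u_t = u_t·(1−s−f) + s.
Here 1−s−f = 0.626 and s = 0.024.
u_1 = 0.012000 × 0.626 + 0.024 = 0.031512.
u_2 = 0.031512 × 0.626 + 0.024 = 0.043727.
u_3 = 0.043727 × 0.626 + 0.024 = 0.051373.

Unemployment rate after three quarters ≈ 5.14%.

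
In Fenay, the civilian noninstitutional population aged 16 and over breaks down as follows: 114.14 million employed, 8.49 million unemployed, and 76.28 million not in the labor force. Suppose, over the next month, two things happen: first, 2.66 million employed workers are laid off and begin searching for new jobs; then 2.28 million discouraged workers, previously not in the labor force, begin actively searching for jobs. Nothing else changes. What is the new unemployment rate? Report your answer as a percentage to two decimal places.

Initially, labor force = 114.14 + 8.49 = 122.63 million, so u = 8.49/122.63 = 6.92%.
After the first change, employed falls and unemployed rises by 2.66; labor force unchanged → E = 111.48, U = 11.15, labor force = 122.63 million.
After the second change, unemployed and labor force both rise by 2.28 → E = 111.48, U = 13.43, labor force = 124.91 million.
New unemployment rate = 13.43 / 124.91 = 10.75%.

New unemployment rate ≈ 10.75%.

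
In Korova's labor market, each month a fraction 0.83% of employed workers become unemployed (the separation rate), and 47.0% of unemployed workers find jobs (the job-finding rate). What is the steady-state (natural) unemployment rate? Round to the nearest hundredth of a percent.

At steady state the flows balance: s·E = f·U, so U/(E+U) = s/(s+f).
u* = 0.83 / (0.83 + 47.0) = 0.83 / 47.83 = 1.74%.

Steady-state unemployment rate ≈ 1.74%.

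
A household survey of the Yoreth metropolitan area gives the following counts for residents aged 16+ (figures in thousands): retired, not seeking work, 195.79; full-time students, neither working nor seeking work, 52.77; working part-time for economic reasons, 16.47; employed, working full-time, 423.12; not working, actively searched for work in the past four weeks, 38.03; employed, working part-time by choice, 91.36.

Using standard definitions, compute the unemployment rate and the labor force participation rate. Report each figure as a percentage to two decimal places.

Employed = 16.47 + 423.12 + 91.36 = 530.95 thousand (anyone who worked, including part-time for economic reasons, counts as employed).
Unemployed = 38.03 thousand.
Labor force = 530.95 + 38.03 = 568.98 thousand.
Not in labor force = 195.79 + 52.77 = 248.56 thousand (those not working and not actively searching are outside the labor force).
Civilian working-age population = 568.98 + 248.56 = 817.54 thousand.
Unemployment rate = 38.03 / 568.98 = 6.68%.
Labor force participation rate = 568.98 / 817.54 = 69.60%.

Unemployment rate ≈ 6.68%; labor force participation rate ≈ 69.60%.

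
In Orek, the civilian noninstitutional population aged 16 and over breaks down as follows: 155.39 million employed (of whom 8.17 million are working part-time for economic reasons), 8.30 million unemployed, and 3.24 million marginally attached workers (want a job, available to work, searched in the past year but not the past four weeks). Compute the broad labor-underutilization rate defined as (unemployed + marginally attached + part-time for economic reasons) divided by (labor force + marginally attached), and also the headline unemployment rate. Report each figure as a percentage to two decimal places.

Labor force = 155.39 + 8.30 = 163.69 million.
Numerator = 8.30 + 3.24 + 8.17 = 19.71 million.
Denominator = 163.69 + 3.24 = 166.93 million.
Broad rate = 19.71 / 166.93 = 11.81%.
Headline unemployment rate = 8.30 / 163.69 = 5.07%.

Broad underutilization rate ≈ 11.81%; headline unemployment rate ≈ 5.07%.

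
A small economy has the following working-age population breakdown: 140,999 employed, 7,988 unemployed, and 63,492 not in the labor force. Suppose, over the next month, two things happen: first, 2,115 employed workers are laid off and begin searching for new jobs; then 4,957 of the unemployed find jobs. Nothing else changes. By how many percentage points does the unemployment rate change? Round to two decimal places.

The unemployment rate changes by −1.91 percentage points.

Initially, labor force = 140,999 + 7,988 = 148,987, so u = 7,988/148,987 = 5.36%.
After the first change, employed falls and unemployed rises by 2,115; labor force unchanged → E = 138,884, U = 10,103, labor force = 148,987.
After the second change, unemployed falls and employed rises by 4,957; labor force unchanged → E = 143,841, U = 5,146, labor force = 148,987.
New unemployment rate = 5,146 / 148,987 = 3.45%.
Change = 3.45% − 5.36% = −1.91 percentage points.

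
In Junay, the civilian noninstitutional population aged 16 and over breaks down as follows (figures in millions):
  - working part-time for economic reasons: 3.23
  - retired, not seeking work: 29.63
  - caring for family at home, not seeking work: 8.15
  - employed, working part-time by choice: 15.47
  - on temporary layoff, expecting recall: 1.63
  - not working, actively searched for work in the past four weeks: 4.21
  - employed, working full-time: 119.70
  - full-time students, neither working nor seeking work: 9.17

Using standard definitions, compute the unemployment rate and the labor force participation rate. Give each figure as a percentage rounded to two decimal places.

Unemployment rate ≈ 4.05%; labor force participation rate ≈ 75.44%.

Employed = 3.23 + 15.47 + 119.70 = 138.40 million (anyone who worked, including part-time for economic reasons, counts as employed).
Unemployed = 1.63 + 4.21 = 5.84 million (jobless and actively searching, or on temporary layoff).
Labor force = 138.40 + 5.84 = 144.24 million.
Not in labor force = 29.63 + 8.15 + 9.17 = 46.95 million (those not working and not actively searching are outside the labor force).
Civilian working-age population = 144.24 + 46.95 = 191.19 million.
Unemployment rate = 5.84 / 144.24 = 4.05%.
Labor force participation rate = 144.24 / 191.19 = 75.44%.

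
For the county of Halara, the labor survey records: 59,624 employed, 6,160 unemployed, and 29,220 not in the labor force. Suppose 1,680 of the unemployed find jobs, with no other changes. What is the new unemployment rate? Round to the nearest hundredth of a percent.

Initially, labor force = 59,624 + 6,160 = 65,784, so u = 6,160/65,784 = 9.36%.
After the change, unemployed falls and employed rises by 1,680; labor force unchanged → E = 61,304, U = 4,480, labor force = 65,784.
New unemployment rate = 4,480 / 65,784 = 6.81%.

New unemployment rate ≈ 6.81%.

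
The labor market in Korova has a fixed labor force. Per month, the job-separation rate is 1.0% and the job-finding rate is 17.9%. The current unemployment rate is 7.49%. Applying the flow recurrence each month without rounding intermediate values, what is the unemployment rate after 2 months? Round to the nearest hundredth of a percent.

Unemployment rate after two months ≈ 6.74%.

With a fixed labor force, u_{t+1} = u_t + s·(1−u_t) − f·u_t = u_t·(1−s−f) + s.
Here 1−s−f = 0.811 and s = 0.010.
u_1 = 0.074900 × 0.811 + 0.010 = 0.070744.
u_2 = 0.070744 × 0.811 + 0.010 = 0.067373.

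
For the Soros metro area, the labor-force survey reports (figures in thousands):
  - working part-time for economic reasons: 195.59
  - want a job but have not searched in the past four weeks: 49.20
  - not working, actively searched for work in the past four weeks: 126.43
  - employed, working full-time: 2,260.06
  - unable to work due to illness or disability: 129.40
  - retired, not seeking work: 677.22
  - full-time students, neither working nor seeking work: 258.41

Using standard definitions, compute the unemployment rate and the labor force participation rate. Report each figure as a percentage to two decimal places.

Employed = 195.59 + 2,260.06 = 2,455.65 thousand (anyone who worked, including part-time for economic reasons, counts as employed).
Unemployed = 126.43 thousand.
Labor force = 2,455.65 + 126.43 = 2,582.08 thousand.
Not in labor force = 49.20 + 129.40 + 677.22 + 258.41 = 1,114.23 thousand (those not working and not actively searching are outside the labor force — including those who want a job but have given up searching).
Civilian working-age population = 2,582.08 + 1,114.23 = 3,696.31 thousand.
Unemployment rate = 126.43 / 2,582.08 = 4.90%.
Labor force participation rate = 2,582.08 / 3,696.31 = 69.86%.

Unemployment rate ≈ 4.90%; labor force participation rate ≈ 69.86%.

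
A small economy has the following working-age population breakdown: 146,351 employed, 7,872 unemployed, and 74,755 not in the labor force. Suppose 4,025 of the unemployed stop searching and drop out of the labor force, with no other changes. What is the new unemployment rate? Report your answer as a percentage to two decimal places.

Initially, labor force = 146,351 + 7,872 = 154,223, so u = 7,872/154,223 = 5.10%.
After the change, unemployed and labor force both fall by 4,025 → E = 146,351, U = 3,847, labor force = 150,198.
New unemployment rate = 3,847 / 150,198 = 2.56%.

New unemployment rate ≈ 2.56%.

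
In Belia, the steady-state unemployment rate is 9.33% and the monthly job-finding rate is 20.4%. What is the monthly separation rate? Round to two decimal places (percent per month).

Separation rate ≈ 2.10% per month.

From u* = s/(s+f): s = u·f/(1−u).
s = 0.0933 × 20.4 / (1 − 0.0933) = 1.9033 / 0.9067 ≈ 2.10% per month.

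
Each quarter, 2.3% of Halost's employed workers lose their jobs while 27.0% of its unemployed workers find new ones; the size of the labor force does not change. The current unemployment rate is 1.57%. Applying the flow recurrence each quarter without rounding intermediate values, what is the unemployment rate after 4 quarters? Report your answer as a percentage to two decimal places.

With a fixed labor force, u_{t+1} = u_t + s·(1−u_t) − f·u_t = u_t·(1−s−f) + s.
Here 1−s−f = 0.707 and s = 0.023.
u_1 = 0.015700 × 0.707 + 0.023 = 0.034100.
u_2 = 0.034100 × 0.707 + 0.023 = 0.047109.
u_3 = 0.047109 × 0.707 + 0.023 = 0.056306.
u_4 = 0.056306 × 0.707 + 0.023 = 0.062808.

Unemployment rate after four quarters ≈ 6.28%.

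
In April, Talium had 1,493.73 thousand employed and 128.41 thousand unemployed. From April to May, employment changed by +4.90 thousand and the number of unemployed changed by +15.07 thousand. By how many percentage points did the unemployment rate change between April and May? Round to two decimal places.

The unemployment rate changed by +0.82 percentage points.

April: labor force = 1,493.73 + 128.41 = 1,622.14; u = 128.41/1,622.14 = 7.92%.
May: labor force = 1,498.63 + 143.48 = 1,642.11; u = 143.48/1,642.11 = 8.74%.
Change = 8.74% − 7.92% = +0.82 pp.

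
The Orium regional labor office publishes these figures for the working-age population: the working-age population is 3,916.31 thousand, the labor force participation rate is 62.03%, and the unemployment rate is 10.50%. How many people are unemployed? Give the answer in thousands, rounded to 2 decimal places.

Labor force = 0.6203 × 3,916.31 = 2,429.29 thousand.
Unemployed = 0.1050 × 2,429.29 ≈ 255.08 thousand.

About 255.08 thousand are unemployed.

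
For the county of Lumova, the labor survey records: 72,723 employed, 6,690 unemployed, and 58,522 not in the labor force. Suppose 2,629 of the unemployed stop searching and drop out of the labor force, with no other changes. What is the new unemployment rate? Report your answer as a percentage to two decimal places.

Initially, labor force = 72,723 + 6,690 = 79,413, so u = 6,690/79,413 = 8.42%.
After the change, unemployed and labor force both fall by 2,629 → E = 72,723, U = 4,061, labor force = 76,784.
New unemployment rate = 4,061 / 76,784 = 5.29%.

New unemployment rate ≈ 5.29%.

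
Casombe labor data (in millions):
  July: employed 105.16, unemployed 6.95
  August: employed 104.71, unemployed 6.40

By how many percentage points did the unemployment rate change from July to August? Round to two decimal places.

The unemployment rate changed by −0.44 percentage points.

July: labor force = 105.16 + 6.95 = 112.11; u = 6.95/112.11 = 6.20%.
August: labor force = 104.71 + 6.40 = 111.11; u = 6.40/111.11 = 5.76%.
Change = 5.76% − 6.20% = −0.44 pp.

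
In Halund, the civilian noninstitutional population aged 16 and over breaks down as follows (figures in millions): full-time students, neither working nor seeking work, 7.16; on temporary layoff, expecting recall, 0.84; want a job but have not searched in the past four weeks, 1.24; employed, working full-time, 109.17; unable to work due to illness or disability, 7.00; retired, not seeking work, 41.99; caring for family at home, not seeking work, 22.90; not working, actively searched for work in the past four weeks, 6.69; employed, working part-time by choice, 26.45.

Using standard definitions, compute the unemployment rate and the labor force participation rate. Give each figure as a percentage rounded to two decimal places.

Unemployment rate ≈ 5.26%; labor force participation rate ≈ 64.07%.

Employed = 109.17 + 26.45 = 135.62 million.
Unemployed = 0.84 + 6.69 = 7.53 million (jobless and actively searching, or on temporary layoff).
Labor force = 135.62 + 7.53 = 143.15 million.
Not in labor force = 7.16 + 1.24 + 7.00 + 41.99 + 22.90 = 80.29 million (those not working and not actively searching are outside the labor force — including those who want a job but have given up searching).
Civilian working-age population = 143.15 + 80.29 = 223.44 million.
Unemployment rate = 7.53 / 143.15 = 5.26%.
Labor force participation rate = 143.15 / 223.44 = 64.07%.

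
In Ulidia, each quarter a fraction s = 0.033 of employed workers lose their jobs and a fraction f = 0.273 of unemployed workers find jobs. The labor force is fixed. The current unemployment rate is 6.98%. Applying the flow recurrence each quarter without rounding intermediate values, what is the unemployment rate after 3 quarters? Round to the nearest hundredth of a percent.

Unemployment rate after three quarters ≈ 9.51%.

With a fixed labor force, u_{t+1} = u_t + s·(1−u_t) − f·u_t = u_t·(1−s−f) + s.
Here 1−s−f = 0.694 and s = 0.033.
u_1 = 0.069800 × 0.694 + 0.033 = 0.081441.
u_2 = 0.081441 × 0.694 + 0.033 = 0.089520.
u_3 = 0.089520 × 0.694 + 0.033 = 0.095127.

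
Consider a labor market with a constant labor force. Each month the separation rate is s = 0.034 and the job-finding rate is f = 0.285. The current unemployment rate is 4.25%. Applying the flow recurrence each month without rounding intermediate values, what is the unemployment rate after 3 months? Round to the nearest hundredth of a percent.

With a fixed labor force, u_{t+1} = u_t + s·(1−u_t) − f·u_t = u_t·(1−s−f) + s.
Here 1−s−f = 0.681 and s = 0.034.
u_1 = 0.042500 × 0.681 + 0.034 = 0.062943.
u_2 = 0.062943 × 0.681 + 0.034 = 0.076864.
u_3 = 0.076864 × 0.681 + 0.034 = 0.086344.

Unemployment rate after three months ≈ 8.63%.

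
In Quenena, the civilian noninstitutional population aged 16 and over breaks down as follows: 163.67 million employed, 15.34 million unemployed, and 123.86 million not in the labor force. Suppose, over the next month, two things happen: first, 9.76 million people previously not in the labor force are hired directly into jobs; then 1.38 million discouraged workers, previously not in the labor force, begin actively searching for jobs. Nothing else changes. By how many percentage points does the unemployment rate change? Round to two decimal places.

Initially, labor force = 163.67 + 15.34 = 179.01 million, so u = 15.34/179.01 = 8.57%.
After the first change, employed and labor force both rise by 9.76; unemployed unchanged → E = 173.43, U = 15.34, labor force = 188.77 million.
After the second change, unemployed and labor force both rise by 1.38 → E = 173.43, U = 16.72, labor force = 190.15 million.
New unemployment rate = 16.72 / 190.15 = 8.79%.
Change = 8.79% − 8.57% = +0.22 percentage points.

The unemployment rate changes by +0.22 percentage points.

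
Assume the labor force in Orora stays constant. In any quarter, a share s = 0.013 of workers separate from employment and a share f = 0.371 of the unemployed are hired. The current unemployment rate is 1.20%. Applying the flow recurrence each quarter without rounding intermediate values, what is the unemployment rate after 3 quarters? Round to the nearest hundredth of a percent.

Unemployment rate after three quarters ≈ 2.87%.

With a fixed labor force, u_{t+1} = u_t + s·(1−u_t) − f·u_t = u_t·(1−s−f) + s.
Here 1−s−f = 0.616 and s = 0.013.
u_1 = 0.012000 × 0.616 + 0.013 = 0.020392.
u_2 = 0.020392 × 0.616 + 0.013 = 0.025561.
u_3 = 0.025561 × 0.616 + 0.013 = 0.028746.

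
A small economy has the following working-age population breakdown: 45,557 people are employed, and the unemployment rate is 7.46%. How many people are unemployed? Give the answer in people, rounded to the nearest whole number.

Let U be the number unemployed. The labor force is E + U, and U/(E+U) = 0.0746.
So U = 0.0746 × 45,557 / (1 − 0.0746) = 3398.55 / 0.9254 ≈ 3,673.

About 3,673 are unemployed.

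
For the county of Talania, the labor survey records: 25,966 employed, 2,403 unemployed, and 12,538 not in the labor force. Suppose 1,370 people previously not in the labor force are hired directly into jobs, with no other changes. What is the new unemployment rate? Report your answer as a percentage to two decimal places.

Initially, labor force = 25,966 + 2,403 = 28,369, so u = 2,403/28,369 = 8.47%.
After the change, employed and labor force both rise by 1,370; unemployed unchanged → E = 27,336, U = 2,403, labor force = 29,739.
New unemployment rate = 2,403 / 29,739 = 8.08%.

New unemployment rate ≈ 8.08%.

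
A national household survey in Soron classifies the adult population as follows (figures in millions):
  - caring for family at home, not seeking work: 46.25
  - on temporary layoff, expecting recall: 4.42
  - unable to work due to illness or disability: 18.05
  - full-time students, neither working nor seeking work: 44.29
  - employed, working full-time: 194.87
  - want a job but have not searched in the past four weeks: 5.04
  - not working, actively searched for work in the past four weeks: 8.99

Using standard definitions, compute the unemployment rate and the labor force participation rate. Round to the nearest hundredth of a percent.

Employed = 194.87 million.
Unemployed = 4.42 + 8.99 = 13.41 million (jobless and actively searching, or on temporary layoff).
Labor force = 194.87 + 13.41 = 208.28 million.
Not in labor force = 46.25 + 18.05 + 44.29 + 5.04 = 113.63 million (those not working and not actively searching are outside the labor force — including those who want a job but have given up searching).
Civilian working-age population = 208.28 + 113.63 = 321.91 million.
Unemployment rate = 13.41 / 208.28 = 6.44%.
Labor force participation rate = 208.28 / 321.91 = 64.70%.

Unemployment rate ≈ 6.44%; labor force participation rate ≈ 64.70%.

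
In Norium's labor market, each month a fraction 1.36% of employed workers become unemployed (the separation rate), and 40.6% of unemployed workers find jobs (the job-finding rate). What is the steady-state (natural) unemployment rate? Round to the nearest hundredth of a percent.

Steady-state unemployment rate ≈ 3.24%.

At steady state the flows balance: s·E = f·U, so U/(E+U) = s/(s+f).
u* = 1.36 / (1.36 + 40.6) = 1.36 / 41.96 = 3.24%.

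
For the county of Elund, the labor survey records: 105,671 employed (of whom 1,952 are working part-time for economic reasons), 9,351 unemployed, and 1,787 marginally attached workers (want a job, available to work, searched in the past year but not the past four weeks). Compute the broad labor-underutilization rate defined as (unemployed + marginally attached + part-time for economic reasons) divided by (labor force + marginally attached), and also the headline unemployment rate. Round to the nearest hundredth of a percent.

Broad underutilization rate ≈ 11.21%; headline unemployment rate ≈ 8.13%.

Labor force = 105,671 + 9,351 = 115,022.
Numerator = 9,351 + 1,787 + 1,952 = 13,090.
Denominator = 115,022 + 1,787 = 116,809.
Broad rate = 13,090 / 116,809 = 11.21%.
Headline unemployment rate = 9,351 / 115,022 = 8.13%.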